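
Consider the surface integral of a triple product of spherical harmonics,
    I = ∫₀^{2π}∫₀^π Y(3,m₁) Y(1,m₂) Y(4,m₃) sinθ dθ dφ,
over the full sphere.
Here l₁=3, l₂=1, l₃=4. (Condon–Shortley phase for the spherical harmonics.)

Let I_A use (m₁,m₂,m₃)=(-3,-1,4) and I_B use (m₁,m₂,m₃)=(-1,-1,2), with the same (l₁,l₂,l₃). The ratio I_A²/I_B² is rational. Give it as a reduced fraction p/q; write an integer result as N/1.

28/15

Shared (l₁,l₂,l₃)=(3,1,4): N and (l;000)² cancel in I_A²/I_B².
A: Δ = 0!·6!·2!/9! = 1/252; Racah Σ t=0..0: t=0:+1/1440 = 1/1440; ⇒ 3j(3 1 4; -3 -1 4)² = 1/9, sgn +1
B: Δ = 0!·6!·2!/9! = 1/252; Racah Σ t=0..0: t=0:+1/96 = 1/96; ⇒ 3j(3 1 4; -1 -1 2)² = 5/84, sgn +1
I_A²/I_B² = (1/9)/(5/84) = 28/15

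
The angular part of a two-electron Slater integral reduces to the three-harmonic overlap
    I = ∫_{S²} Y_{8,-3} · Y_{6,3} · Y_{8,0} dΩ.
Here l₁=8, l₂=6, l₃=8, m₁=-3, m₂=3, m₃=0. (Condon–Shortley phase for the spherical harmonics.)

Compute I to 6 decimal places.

0.100771

m-sum 0 ✓  L=22 even ✓  2≤8≤14 ✓
Π(2lᵢ+1) = 17×13×17 = 3757
triangle coeff Δ(8,6,8) = 1/13742520792
Σ_t [0,6]: t=0:+1/41803776000 t=1:−1/435456000 t=2:+1/39813120 t=3:−1/18662400 t=4:+1/39813120 t=5:−1/435456000 t=6:+1/41803776000 = -11/1393459200
(3j)²=600/96577 [(8 6 8; 0 0 0)], sign=-1
Σ_t [3,6]: t=3:−1/2090188800 t=4:+1/174182400 t=5:−1/99532800 t=6:+1/373248000 = -11/5225472000
(3j)²=528/96577 [(8 6 8; -3 3 0)], sign=-1
⇒ 4πI² = 316800/2482597
I = (+1)√(316800/2482597/(4π)) = 0.10077076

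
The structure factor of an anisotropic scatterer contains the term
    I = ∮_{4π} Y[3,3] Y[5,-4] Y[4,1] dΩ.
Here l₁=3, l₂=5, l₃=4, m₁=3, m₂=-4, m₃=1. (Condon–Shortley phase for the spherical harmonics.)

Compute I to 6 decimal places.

-0.186208

Rules hold: Σm=0, L=12 even, 2≤4≤8.
N = 7·11·9 = 693
Δ = 4!·2!·6!/13! = 1/180180
Racah Σ t=1..3: t=1:−1/576 t=2:+1/144 t=3:−1/576 = 1/288
⇒ 3j(3 5 4; 0 0 0)² = 20/1001, sgn +1
Racah Σ t=0..0: t=0:+1/5760 = 1/5760
⇒ 3j(3 5 4; 3 -4 1)² = 9/286, sgn -1
4πI² = N·(3j₀)²·(3jₘ)² = 810/1859
I = -1·√(0.435718/4π) = -0.18620781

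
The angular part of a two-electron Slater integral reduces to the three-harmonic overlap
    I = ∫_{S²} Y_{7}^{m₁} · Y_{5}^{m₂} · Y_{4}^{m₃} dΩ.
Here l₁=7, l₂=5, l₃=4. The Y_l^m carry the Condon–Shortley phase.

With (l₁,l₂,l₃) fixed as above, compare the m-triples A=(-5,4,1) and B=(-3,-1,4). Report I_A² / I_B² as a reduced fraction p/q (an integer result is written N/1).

Same 7,5,4: normalisation and zero-m 3j drop out of the ratio.
A: Δ: 8! 6! 2! / 17! → 1/6126120; sum: t=7:−1/1209600 t=8:+1/1935360 = -1/3225600; 3j²(7 5 4; -5 4 1) = Δ·Π!·Σ² = 243/61880  (sign +1)
B: Δ: 8! 6! 2! / 17! → 1/6126120; sum: t=4:+1/829440 = 1/829440; 3j²(7 5 4; -3 -1 4) = Δ·Π!·Σ² = 35/2431  (sign +1)
I_A²/I_B² = (243/61880)/(35/2431) = 2673/9800

2673/9800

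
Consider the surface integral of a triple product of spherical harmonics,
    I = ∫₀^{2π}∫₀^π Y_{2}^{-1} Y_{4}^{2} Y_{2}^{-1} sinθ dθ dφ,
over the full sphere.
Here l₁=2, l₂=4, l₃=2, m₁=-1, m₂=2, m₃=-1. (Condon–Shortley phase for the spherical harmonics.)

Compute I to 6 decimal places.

Checks pass: Σm=0; 8 even; l₃=2∈[2,6].
(2·2+1)(2·4+1)(2·2+1) = 225
Δ: 4! 0! 4! / 9! → 1/630
sum: t=2:+1/16 = 1/16
3j²(2 4 2; 0 0 0) = Δ·Π!·Σ² = 2/35  (sign +1)
sum: t=3:−1/36 = -1/36
3j²(2 4 2; -1 2 -1) = Δ·Π!·Σ² = 4/63  (sign +1)
combine: 4πI² = 225·2/35·4/63 = 40/49
take √, sign +1: I = 0.25487487

0.254875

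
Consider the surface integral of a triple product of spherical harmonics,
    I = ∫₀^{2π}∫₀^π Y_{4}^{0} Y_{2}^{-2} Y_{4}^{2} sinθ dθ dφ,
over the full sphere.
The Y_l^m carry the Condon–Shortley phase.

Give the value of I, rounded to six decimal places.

-0.190365

Rules hold: Σm=0, L=10 even, 2≤4≤6.
N = 9·5·9 = 405
Δ = 2!·6!·2!/11! = 1/13860
Racah Σ t=0..2: t=0:+1/192 t=1:−1/36 t=2:+1/192 = -5/288
⇒ 3j(4 2 4; 0 0 0)² = 20/693, sgn -1
Racah Σ t=0..0: t=0:+1/192 = 1/192
⇒ 3j(4 2 4; 0 -2 2)² = 3/77, sgn +1
4πI² = N·(3j₀)²·(3jₘ)² = 2700/5929
I = -1·√(0.455389/4π) = -0.19036462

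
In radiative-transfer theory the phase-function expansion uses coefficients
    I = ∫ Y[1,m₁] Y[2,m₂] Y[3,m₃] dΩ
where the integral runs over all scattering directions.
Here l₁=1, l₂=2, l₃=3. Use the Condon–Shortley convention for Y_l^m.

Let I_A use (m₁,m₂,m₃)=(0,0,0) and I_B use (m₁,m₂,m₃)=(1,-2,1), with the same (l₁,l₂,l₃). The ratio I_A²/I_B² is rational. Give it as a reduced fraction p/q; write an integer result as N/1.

9/1

Shared (l₁,l₂,l₃)=(1,2,3): N and (l;000)² cancel in I_A²/I_B².
A: Δ = 0!·2!·4!/7! = 1/105; Racah Σ t=0..0: t=0:+1/4 = 1/4; ⇒ 3j(1 2 3; 0 0 0)² = 3/35, sgn -1
B: Δ = 0!·2!·4!/7! = 1/105; Racah Σ t=0..0: t=0:+1/48 = 1/48; ⇒ 3j(1 2 3; 1 -2 1)² = 1/105, sgn +1
I_A²/I_B² = (3/35)/(1/105) = 9/1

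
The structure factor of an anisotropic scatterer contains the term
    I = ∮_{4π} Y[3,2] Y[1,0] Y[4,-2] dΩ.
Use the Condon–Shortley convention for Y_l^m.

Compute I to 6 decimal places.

Checks pass: Σm=0; 8 even; l₃=4∈[2,4].
(2·3+1)(2·1+1)(2·4+1) = 189
Δ: 0! 6! 2! / 9! → 1/252
sum: t=0:+1/36 = 1/36
3j²(3 1 4; 0 0 0) = Δ·Π!·Σ² = 4/63  (sign +1)
sum: t=0:+1/120 = 1/120
3j²(3 1 4; 2 0 -2) = Δ·Π!·Σ² = 1/21  (sign +1)
combine: 4πI² = 189·4/63·1/21 = 4/7
take √, sign +1: I = 0.21324362

0.213244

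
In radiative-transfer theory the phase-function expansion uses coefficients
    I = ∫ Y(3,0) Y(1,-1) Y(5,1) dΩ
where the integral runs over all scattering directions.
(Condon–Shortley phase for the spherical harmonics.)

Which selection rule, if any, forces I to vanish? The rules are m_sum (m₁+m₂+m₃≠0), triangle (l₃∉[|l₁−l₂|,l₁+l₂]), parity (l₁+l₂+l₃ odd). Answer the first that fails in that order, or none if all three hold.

triangle

m₁+m₂+m₃ = 0 − 1 + 1 = 0  ✓
triangle: |3−1|=2 ≤ l₃=5 ≤ 3+1=4  ✗
parity: l₁+l₂+l₃ = 9 is odd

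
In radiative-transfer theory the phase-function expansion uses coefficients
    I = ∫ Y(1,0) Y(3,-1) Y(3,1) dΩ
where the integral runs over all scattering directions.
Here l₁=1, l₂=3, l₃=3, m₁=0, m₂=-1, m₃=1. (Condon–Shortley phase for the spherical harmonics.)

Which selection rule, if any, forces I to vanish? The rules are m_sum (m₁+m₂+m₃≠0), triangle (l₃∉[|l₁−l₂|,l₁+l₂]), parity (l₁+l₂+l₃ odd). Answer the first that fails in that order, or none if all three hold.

Σmᵢ = 0  ✓
l₃∈[|l₁−l₂|,l₁+l₂]=[2,4], have l₃=3  ✓
Σlᵢ = 7 ⇒ odd  ✗

parity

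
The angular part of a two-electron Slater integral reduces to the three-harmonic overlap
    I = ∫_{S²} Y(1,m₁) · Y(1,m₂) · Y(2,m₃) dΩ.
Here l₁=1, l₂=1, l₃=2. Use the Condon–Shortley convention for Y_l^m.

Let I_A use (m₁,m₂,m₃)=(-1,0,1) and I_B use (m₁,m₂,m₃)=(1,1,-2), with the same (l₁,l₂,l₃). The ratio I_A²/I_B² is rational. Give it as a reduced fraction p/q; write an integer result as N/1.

1/2

Shared (l₁,l₂,l₃)=(1,1,2): N and (l;000)² cancel in I_A²/I_B².
A: Δ = 0!·2!·2!/5! = 1/30; Racah Σ t=0..0: t=0:+1/2 = 1/2; ⇒ 3j(1 1 2; -1 0 1)² = 1/10, sgn -1
B: Δ = 0!·2!·2!/5! = 1/30; Racah Σ t=0..0: t=0:+1/4 = 1/4; ⇒ 3j(1 1 2; 1 1 -2)² = 1/5, sgn +1
I_A²/I_B² = (1/10)/(1/5) = 1/2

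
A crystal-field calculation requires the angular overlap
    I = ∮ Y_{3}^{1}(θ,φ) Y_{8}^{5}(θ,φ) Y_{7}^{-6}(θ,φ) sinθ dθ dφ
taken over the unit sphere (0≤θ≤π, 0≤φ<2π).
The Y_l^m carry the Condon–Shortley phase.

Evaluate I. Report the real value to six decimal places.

0.166985

Checks pass: Σm=0; 18 even; l₃=7∈[5,11].
(2·3+1)(2·8+1)(2·7+1) = 1785
Δ: 4! 2! 12! / 19! → 1/5290740
sum: t=1:−1/7257600 t=2:+1/2073600 t=3:−1/7257600 = 1/4838400
3j²(3 8 7; 0 0 0) = Δ·Π!·Σ² = 252/20995  (sign -1)
sum: t=1:−1/2874009600 t=2:+1/319334400 = 1/359251200
3j²(3 8 7; 1 5 -6) = Δ·Π!·Σ² = 1664/101745  (sign -1)
combine: 4πI² = 1785·252/20995·1664/101745 = 10752/30685
take √, sign +1: I = 0.16698468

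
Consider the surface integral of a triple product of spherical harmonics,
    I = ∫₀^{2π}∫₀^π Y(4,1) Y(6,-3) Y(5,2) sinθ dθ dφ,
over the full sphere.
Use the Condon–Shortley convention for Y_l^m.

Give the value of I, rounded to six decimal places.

0.000000

l₁+l₂+l₃=15 is odd: 3j(l;000)=0 ⇒ I=0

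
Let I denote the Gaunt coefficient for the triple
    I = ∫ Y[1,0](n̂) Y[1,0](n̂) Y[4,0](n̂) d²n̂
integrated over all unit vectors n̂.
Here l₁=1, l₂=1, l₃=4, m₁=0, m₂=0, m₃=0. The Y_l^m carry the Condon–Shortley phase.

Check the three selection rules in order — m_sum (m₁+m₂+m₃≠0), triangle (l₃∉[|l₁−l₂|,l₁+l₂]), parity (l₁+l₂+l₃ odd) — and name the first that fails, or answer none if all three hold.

Σmᵢ = 0  ✓
l₃∈[|l₁−l₂|,l₁+l₂]=[0,2], have l₃=4  ✗
Σlᵢ = 6 ⇒ even

triangle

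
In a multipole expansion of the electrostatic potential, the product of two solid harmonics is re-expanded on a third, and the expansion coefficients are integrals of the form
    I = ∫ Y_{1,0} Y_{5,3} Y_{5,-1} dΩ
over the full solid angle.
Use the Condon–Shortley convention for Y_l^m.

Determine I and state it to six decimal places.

0.000000

0 + 3 − 1 = 2 ≠ 0: azimuthal integral kills it; I = 0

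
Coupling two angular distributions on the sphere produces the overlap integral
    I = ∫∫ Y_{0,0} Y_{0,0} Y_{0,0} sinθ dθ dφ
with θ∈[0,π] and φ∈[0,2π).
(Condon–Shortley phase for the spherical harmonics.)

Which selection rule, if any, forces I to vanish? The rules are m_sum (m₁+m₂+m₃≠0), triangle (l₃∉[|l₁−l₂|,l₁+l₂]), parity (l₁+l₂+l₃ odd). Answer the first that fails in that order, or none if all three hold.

none

m₁+m₂+m₃ = 0 + 0 + 0 = 0  ✓
triangle: |0−0|=0 ≤ l₃=0 ≤ 0+0=0  ✓
parity: l₁+l₂+l₃ = 0 is even  ✓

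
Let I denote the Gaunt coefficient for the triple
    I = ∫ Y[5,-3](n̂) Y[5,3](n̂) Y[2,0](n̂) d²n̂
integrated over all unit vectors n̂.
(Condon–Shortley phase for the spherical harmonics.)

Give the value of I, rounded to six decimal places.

-0.016174

Rules hold: Σm=0, L=12 even, 0≤2≤10.
N = 11·11·5 = 605
Δ = 8!·2!·2!/13! = 1/38610
Racah Σ t=3..5: t=3:−1/2880 t=4:+1/576 t=5:−1/2880 = 1/960
⇒ 3j(5 5 2; 0 0 0)² = 10/429, sgn +1
Racah Σ t=6..8: t=6:+1/5760 t=7:−1/5040 t=8:+1/161280 = -1/53760
⇒ 3j(5 5 2; -3 3 0)² = 1/4290, sgn -1
4πI² = N·(3j₀)²·(3jₘ)² = 5/1521
I = -1·√(0.00328731/4π) = -0.01617393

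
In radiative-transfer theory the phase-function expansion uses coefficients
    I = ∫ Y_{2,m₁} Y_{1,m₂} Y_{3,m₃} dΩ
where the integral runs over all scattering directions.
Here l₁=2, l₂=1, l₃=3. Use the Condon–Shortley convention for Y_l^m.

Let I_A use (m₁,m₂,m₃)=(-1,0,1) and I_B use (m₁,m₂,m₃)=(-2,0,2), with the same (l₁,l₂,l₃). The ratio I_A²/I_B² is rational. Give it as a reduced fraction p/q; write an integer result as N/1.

8/5

Same 2,1,3: normalisation and zero-m 3j drop out of the ratio.
A: Δ: 0! 4! 2! / 7! → 1/105; sum: t=0:+1/6 = 1/6; 3j²(2 1 3; -1 0 1) = Δ·Π!·Σ² = 8/105  (sign +1)
B: Δ: 0! 4! 2! / 7! → 1/105; sum: t=0:+1/24 = 1/24; 3j²(2 1 3; -2 0 2) = Δ·Π!·Σ² = 1/21  (sign -1)
I_A²/I_B² = (8/105)/(1/21) = 8/5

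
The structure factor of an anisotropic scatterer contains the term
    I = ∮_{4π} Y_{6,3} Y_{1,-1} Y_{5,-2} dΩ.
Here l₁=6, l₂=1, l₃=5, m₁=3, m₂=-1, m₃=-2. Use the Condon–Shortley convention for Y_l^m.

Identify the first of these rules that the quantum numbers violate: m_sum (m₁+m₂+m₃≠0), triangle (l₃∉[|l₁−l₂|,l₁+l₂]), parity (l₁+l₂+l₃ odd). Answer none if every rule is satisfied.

m₁+m₂+m₃ = 3 − 1 − 2 = 0  ✓
triangle: |6−1|=5 ≤ l₃=5 ≤ 6+1=7  ✓
parity: l₁+l₂+l₃ = 12 is even  ✓

none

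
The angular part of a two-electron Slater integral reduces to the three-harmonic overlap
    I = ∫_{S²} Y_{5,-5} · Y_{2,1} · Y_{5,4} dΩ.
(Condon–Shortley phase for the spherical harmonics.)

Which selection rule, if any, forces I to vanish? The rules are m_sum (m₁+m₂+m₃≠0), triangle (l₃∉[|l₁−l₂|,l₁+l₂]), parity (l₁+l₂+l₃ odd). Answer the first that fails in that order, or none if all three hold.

m₁+m₂+m₃ = -5 + 1 + 4 = 0  ✓
triangle: |5−2|=3 ≤ l₃=5 ≤ 5+2=7  ✓
parity: l₁+l₂+l₃ = 12 is even  ✓

none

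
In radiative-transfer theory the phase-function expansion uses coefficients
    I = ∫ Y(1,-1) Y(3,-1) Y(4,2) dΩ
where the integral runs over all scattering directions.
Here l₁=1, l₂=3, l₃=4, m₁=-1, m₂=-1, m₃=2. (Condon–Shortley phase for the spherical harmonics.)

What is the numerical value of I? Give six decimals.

Rules hold: Σm=0, L=8 even, 2≤4≤4.
N = 3·7·9 = 189
Δ = 0!·2!·6!/9! = 1/252
Racah Σ t=0..0: t=0:+1/36 = 1/36
⇒ 3j(1 3 4; 0 0 0)² = 4/63, sgn +1
Racah Σ t=0..0: t=0:+1/96 = 1/96
⇒ 3j(1 3 4; -1 -1 2)² = 5/84, sgn +1
4πI² = N·(3j₀)²·(3jₘ)² = 5/7
I = +1·√(0.714286/4π) = 0.23841361

0.238414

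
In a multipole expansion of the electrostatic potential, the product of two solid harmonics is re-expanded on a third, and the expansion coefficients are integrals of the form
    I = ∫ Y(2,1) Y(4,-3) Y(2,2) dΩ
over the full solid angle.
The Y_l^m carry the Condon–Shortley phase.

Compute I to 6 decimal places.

Checks pass: Σm=0; 8 even; l₃=2∈[2,6].
(2·2+1)(2·4+1)(2·2+1) = 225
Δ: 4! 0! 4! / 9! → 1/630
sum: t=2:+1/16 = 1/16
3j²(2 4 2; 0 0 0) = Δ·Π!·Σ² = 2/35  (sign +1)
sum: t=1:−1/144 = -1/144
3j²(2 4 2; 1 -3 2) = Δ·Π!·Σ² = 1/18  (sign -1)
combine: 4πI² = 225·2/35·1/18 = 5/7
take √, sign -1: I = -0.23841361

-0.238414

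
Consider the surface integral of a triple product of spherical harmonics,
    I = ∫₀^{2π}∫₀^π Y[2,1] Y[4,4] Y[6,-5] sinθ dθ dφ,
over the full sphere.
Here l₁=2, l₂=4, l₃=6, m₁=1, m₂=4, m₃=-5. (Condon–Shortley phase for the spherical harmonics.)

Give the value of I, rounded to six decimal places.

Checks pass: Σm=0; 12 even; l₃=6∈[2,6].
(2·2+1)(2·4+1)(2·6+1) = 585
Δ: 0! 4! 8! / 13! → 1/6435
sum: t=0:+1/2304 = 1/2304
3j²(2 4 6; 0 0 0) = Δ·Π!·Σ² = 5/143  (sign +1)
sum: t=0:+1/241920 = 1/241920
3j²(2 4 6; 1 4 -5) = Δ·Π!·Σ² = 1/39  (sign -1)
combine: 4πI² = 585·5/143·1/39 = 75/143
take √, sign -1: I = -0.20429497

-0.204295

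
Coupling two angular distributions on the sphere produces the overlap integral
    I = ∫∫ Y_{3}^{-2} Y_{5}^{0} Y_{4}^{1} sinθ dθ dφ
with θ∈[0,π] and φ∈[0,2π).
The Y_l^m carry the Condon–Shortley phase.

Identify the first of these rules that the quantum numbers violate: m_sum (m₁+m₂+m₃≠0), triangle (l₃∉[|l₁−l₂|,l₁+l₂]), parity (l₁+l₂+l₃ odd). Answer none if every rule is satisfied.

m_sum

Σmᵢ = -1  ✗
l₃∈[|l₁−l₂|,l₁+l₂]=[2,8], have l₃=4
Σlᵢ = 12 ⇒ even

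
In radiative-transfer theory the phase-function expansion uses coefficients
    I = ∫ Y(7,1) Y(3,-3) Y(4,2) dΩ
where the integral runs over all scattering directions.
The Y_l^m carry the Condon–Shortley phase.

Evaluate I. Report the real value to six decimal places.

Rules hold: Σm=0, L=14 even, 4≤4≤10.
N = 15·7·9 = 945
Δ = 6!·8!·0!/15! = 1/45045
Racah Σ t=3..3: t=3:−1/20736 = -1/20736
⇒ 3j(7 3 4; 0 0 0)² = 35/1287, sgn -1
Racah Σ t=0..0: t=0:+1/1036800 = 1/1036800
⇒ 3j(7 3 4; 1 -3 2)² = 4/6435, sgn +1
4πI² = N·(3j₀)²·(3jₘ)² = 980/61347
I = -1·√(0.0159747/4π) = -0.03565426

-0.035654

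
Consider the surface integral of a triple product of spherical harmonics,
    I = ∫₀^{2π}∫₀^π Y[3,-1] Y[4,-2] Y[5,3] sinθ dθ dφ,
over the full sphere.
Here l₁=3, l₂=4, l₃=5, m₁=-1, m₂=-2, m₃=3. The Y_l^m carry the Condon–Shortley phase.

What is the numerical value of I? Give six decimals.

-0.144236

Checks pass: Σm=0; 12 even; l₃=5∈[1,7].
(2·3+1)(2·4+1)(2·5+1) = 693
Δ: 2! 4! 6! / 13! → 1/180180
sum: t=0:+1/576 t=1:−1/144 t=2:+1/576 = -1/288
3j²(3 4 5; 0 0 0) = Δ·Π!·Σ² = 20/1001  (sign +1)
sum: t=0:+1/2304 t=1:−1/720 t=2:+1/5760 = -1/1280
3j²(3 4 5; -1 -2 3) = Δ·Π!·Σ² = 27/1430  (sign -1)
combine: 4πI² = 693·20/1001·27/1430 = 486/1859
take √, sign -1: I = -0.14423595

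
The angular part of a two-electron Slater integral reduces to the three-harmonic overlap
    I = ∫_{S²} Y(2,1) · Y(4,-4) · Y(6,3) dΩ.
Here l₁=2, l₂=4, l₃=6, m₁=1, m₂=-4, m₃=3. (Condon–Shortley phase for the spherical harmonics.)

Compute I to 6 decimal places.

Rules hold: Σm=0, L=12 even, 2≤6≤6.
N = 5·9·13 = 585
Δ = 0!·4!·8!/13! = 1/6435
Racah Σ t=0..0: t=0:+1/2304 = 1/2304
⇒ 3j(2 4 6; 0 0 0)² = 5/143, sgn +1
Racah Σ t=0..0: t=0:+1/241920 = 1/241920
⇒ 3j(2 4 6; 1 -4 3)² = 1/715, sgn -1
4πI² = N·(3j₀)²·(3jₘ)² = 45/1573
I = -1·√(0.0286078/4π) = -0.04771303

-0.047713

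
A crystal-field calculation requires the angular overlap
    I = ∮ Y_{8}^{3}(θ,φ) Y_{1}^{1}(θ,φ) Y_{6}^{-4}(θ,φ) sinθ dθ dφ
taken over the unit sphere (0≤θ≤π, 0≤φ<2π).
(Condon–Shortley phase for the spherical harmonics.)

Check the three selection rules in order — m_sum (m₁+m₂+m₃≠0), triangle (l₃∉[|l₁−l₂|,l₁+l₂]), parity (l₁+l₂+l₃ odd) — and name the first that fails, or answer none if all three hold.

Σmᵢ = 0  ✓
l₃∈[|l₁−l₂|,l₁+l₂]=[7,9], have l₃=6  ✗
Σlᵢ = 15 ⇒ odd

triangle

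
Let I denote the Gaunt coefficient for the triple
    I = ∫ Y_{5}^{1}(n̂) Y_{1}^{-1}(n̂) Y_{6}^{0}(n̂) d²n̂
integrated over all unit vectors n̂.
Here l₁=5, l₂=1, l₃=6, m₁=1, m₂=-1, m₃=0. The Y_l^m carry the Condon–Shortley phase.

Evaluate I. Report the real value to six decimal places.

0.158246

Rules hold: Σm=0, L=12 even, 4≤6≤6.
N = 11·3·13 = 429
Δ = 0!·10!·2!/13! = 1/858
Racah Σ t=0..0: t=0:+1/14400 = 1/14400
⇒ 3j(5 1 6; 0 0 0)² = 6/143, sgn +1
Racah Σ t=0..0: t=0:+1/34560 = 1/34560
⇒ 3j(5 1 6; 1 -1 0)² = 5/286, sgn +1
4πI² = N·(3j₀)²·(3jₘ)² = 45/143
I = +1·√(0.314685/4π) = 0.15824621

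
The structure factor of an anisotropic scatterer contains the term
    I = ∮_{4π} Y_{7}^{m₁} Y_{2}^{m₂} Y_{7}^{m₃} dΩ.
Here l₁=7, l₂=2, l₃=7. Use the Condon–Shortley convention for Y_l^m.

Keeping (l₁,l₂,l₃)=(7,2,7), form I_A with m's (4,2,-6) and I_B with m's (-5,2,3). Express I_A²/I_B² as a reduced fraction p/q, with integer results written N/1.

Shared (l₁,l₂,l₃)=(7,2,7): N and (l;000)² cancel in I_A²/I_B².
A: Δ = 2!·12!·2!/17! = 1/185640; Racah Σ t=2..2: t=2:+1/159667200 = 1/159667200; ⇒ 3j(7 2 7; 4 2 -6)² = 9/1190, sgn -1
B: Δ = 2!·12!·2!/17! = 1/185640; Racah Σ t=2..2: t=2:+1/29030400 = 1/29030400; ⇒ 3j(7 2 7; -5 2 3)² = 99/7735, sgn +1
I_A²/I_B² = (9/1190)/(99/7735) = 13/22

13/22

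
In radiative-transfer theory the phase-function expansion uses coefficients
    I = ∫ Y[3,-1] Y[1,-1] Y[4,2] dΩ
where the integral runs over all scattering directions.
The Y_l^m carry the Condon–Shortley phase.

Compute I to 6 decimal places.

m-sum 0 ✓  L=8 even ✓  2≤4≤4 ✓
Π(2lᵢ+1) = 7×3×9 = 189
triangle coeff Δ(3,1,4) = 1/252
Σ_t [0,0]: t=0:+1/36 = 1/36
(3j)²=4/63 [(3 1 4; 0 0 0)], sign=+1
Σ_t [0,0]: t=0:+1/96 = 1/96
(3j)²=5/84 [(3 1 4; -1 -1 2)], sign=+1
⇒ 4πI² = 5/7
I = (+1)√(5/7/(4π)) = 0.23841361

0.238414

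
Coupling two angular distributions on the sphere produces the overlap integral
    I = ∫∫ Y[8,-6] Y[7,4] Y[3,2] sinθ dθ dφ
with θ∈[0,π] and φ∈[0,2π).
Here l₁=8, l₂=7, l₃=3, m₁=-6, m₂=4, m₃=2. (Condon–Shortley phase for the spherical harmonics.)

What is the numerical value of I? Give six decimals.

0.146812

Rules hold: Σm=0, L=18 even, 1≤3≤15.
N = 17·15·7 = 1785
Δ = 12!·4!·2!/19! = 1/5290740
Racah Σ t=5..7: t=5:−1/7257600 t=6:+1/2073600 t=7:−1/7257600 = 1/4838400
⇒ 3j(8 7 3; 0 0 0)² = 252/20995, sgn -1
Racah Σ t=10..11: t=10:+1/174182400 t=11:−1/479001600 = 1/273715200
⇒ 3j(8 7 3; -6 4 2)² = 49/3876, sgn -1
4πI² = N·(3j₀)²·(3jₘ)² = 21609/79781
I = +1·√(0.270854/4π) = 0.14681238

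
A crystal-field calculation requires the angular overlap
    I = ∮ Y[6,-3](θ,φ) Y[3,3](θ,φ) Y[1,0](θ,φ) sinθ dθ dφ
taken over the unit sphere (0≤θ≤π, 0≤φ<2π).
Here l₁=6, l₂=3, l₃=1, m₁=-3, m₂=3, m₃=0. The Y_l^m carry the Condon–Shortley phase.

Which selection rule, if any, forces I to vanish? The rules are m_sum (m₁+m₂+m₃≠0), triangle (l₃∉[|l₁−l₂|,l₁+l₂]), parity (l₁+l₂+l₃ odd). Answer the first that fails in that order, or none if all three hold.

Σmᵢ = 0  ✓
l₃∈[|l₁−l₂|,l₁+l₂]=[3,9], have l₃=1  ✗
Σlᵢ = 10 ⇒ even

triangle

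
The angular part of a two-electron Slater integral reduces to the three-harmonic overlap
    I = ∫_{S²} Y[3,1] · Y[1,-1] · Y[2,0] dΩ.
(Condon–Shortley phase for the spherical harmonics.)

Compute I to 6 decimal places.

Rules hold: Σm=0, L=6 even, 2≤2≤4.
N = 7·3·5 = 105
Δ = 2!·4!·0!/7! = 1/105
Racah Σ t=1..1: t=1:−1/4 = -1/4
⇒ 3j(3 1 2; 0 0 0)² = 3/35, sgn -1
Racah Σ t=0..0: t=0:+1/8 = 1/8
⇒ 3j(3 1 2; 1 -1 0)² = 2/35, sgn +1
4πI² = N·(3j₀)²·(3jₘ)² = 18/35
I = -1·√(0.514286/4π) = -0.20230066

-0.202301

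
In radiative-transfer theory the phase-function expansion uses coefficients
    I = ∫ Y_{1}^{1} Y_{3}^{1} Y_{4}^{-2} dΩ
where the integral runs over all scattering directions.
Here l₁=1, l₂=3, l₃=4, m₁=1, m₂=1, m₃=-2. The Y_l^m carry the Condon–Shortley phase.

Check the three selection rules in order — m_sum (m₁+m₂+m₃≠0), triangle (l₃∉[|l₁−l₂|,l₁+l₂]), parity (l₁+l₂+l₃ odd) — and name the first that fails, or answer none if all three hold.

none

Σmᵢ = 0  ✓
l₃∈[|l₁−l₂|,l₁+l₂]=[2,4], have l₃=4  ✓
Σlᵢ = 8 ⇒ even  ✓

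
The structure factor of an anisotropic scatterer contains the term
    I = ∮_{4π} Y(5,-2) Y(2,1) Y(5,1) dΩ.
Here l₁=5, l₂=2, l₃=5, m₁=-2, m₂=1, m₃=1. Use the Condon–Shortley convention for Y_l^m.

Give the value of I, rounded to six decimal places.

m-sum 0 ✓  L=12 even ✓  3≤5≤7 ✓
Π(2lᵢ+1) = 11×5×11 = 605
triangle coeff Δ(5,2,5) = 1/38610
Σ_t [0,2]: t=0:+1/2880 t=1:−1/576 t=2:+1/2880 = -1/960
(3j)²=10/429 [(5 2 5; 0 0 0)], sign=+1
Σ_t [1,2]: t=1:−1/2880 t=2:+1/1440 = 1/2880
(3j)²=7/715 [(5 2 5; -2 1 1)], sign=+1
⇒ 4πI² = 70/507
I = (+1)√(70/507/(4π)) = 0.10481902

0.104819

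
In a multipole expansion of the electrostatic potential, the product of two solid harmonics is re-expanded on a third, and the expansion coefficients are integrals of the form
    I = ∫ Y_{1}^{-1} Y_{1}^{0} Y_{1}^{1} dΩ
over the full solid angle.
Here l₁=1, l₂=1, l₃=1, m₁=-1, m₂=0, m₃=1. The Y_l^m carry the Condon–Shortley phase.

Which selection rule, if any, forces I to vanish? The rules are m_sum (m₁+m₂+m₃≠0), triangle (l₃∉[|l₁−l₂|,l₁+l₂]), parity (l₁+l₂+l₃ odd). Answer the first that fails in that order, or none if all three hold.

Σmᵢ = 0  ✓
l₃∈[|l₁−l₂|,l₁+l₂]=[0,2], have l₃=1  ✓
Σlᵢ = 3 ⇒ odd  ✗

parity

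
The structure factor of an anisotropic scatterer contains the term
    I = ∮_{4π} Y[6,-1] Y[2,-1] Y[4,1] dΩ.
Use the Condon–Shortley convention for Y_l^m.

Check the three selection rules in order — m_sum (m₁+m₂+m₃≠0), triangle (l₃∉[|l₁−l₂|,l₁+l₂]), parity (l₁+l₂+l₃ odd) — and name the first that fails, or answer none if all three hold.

m_sum

azimuthal sum: -1 − 1 + 1 = -1  ✗
4 ≤ 4 ≤ 8 (triangle on l)
L = 6 + 2 + 4 = 12 (even)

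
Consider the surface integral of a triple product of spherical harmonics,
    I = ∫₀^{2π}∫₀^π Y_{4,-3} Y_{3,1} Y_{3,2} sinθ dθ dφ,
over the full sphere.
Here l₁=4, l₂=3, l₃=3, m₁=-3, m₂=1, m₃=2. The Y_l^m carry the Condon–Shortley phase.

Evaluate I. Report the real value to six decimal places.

-0.095955

m-sum 0 ✓  L=10 even ✓  1≤3≤7 ✓
Π(2lᵢ+1) = 9×7×7 = 441
triangle coeff Δ(4,3,3) = 1/34650
Σ_t [1,3]: t=1:−1/72 t=2:+1/16 t=3:−1/72 = 5/144
(3j)²=2/77 [(4 3 3; 0 0 0)], sign=-1
Σ_t [3,4]: t=3:−1/144 t=4:+1/288 = -1/288
(3j)²=1/99 [(4 3 3; -3 1 2)], sign=+1
⇒ 4πI² = 14/121
I = (-1)√(14/121/(4π)) = -0.09595473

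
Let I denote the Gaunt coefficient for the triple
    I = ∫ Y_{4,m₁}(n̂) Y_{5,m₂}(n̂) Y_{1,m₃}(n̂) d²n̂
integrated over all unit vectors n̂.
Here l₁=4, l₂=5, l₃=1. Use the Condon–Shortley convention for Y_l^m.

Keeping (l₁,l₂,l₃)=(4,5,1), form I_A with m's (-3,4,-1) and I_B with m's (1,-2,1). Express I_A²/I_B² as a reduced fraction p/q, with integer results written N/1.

Same 4,5,1: normalisation and zero-m 3j drop out of the ratio.
A: Δ: 8! 0! 2! / 11! → 1/495; sum: t=7:−1/10080 = -1/10080; 3j²(4 5 1; -3 4 -1) = Δ·Π!·Σ² = 4/55  (sign -1)
B: Δ: 8! 0! 2! / 11! → 1/495; sum: t=3:−1/1440 = -1/1440; 3j²(4 5 1; 1 -2 1) = Δ·Π!·Σ² = 7/165  (sign -1)
I_A²/I_B² = (4/55)/(7/165) = 12/7

12/7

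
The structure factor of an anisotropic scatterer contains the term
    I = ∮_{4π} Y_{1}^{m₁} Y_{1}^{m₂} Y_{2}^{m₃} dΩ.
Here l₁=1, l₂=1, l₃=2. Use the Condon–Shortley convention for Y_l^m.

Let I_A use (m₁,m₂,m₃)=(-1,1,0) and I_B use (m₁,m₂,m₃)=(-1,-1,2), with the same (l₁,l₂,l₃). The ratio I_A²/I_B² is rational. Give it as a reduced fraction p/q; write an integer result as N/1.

Same 1,1,2: normalisation and zero-m 3j drop out of the ratio.
A: Δ: 0! 2! 2! / 5! → 1/30; sum: t=0:+1/4 = 1/4; 3j²(1 1 2; -1 1 0) = Δ·Π!·Σ² = 1/30  (sign +1)
B: Δ: 0! 2! 2! / 5! → 1/30; sum: t=0:+1/4 = 1/4; 3j²(1 1 2; -1 -1 2) = Δ·Π!·Σ² = 1/5  (sign +1)
I_A²/I_B² = (1/30)/(1/5) = 1/6

1/6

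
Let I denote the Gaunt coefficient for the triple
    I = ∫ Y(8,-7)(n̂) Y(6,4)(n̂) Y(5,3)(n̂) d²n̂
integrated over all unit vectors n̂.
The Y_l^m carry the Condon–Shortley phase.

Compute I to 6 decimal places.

L=19 odd ⇒ parity kills the (l;000) factor ⇒ I = 0

0.000000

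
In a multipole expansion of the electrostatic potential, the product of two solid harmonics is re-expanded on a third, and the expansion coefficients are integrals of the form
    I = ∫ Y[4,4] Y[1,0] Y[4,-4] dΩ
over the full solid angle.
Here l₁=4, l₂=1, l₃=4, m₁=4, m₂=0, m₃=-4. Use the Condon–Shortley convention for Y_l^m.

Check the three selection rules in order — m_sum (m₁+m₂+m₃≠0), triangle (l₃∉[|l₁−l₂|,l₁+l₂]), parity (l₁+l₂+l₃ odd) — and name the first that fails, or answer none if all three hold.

Σmᵢ = 0  ✓
l₃∈[|l₁−l₂|,l₁+l₂]=[3,5], have l₃=4  ✓
Σlᵢ = 9 ⇒ odd  ✗

parity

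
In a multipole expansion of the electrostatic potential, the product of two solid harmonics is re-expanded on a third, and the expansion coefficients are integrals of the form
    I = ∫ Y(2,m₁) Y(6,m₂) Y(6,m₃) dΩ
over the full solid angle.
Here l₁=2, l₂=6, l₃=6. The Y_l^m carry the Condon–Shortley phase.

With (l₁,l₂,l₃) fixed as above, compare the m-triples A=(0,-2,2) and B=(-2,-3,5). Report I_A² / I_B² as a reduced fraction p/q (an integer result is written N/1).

10/11

Same 2,6,6: normalisation and zero-m 3j drop out of the ratio.
A: Δ: 2! 2! 10! / 15! → 1/90090; sum: t=0:+1/69120 t=1:−1/30240 t=2:+1/322560 = -1/64512; 3j²(2 6 6; 0 -2 2) = Δ·Π!·Σ² = 10/1001  (sign -1)
B: Δ: 2! 2! 10! / 15! → 1/90090; sum: t=2:+1/1451520 = 1/1451520; 3j²(2 6 6; -2 -3 5) = Δ·Π!·Σ² = 1/91  (sign -1)
I_A²/I_B² = (10/1001)/(1/91) = 10/11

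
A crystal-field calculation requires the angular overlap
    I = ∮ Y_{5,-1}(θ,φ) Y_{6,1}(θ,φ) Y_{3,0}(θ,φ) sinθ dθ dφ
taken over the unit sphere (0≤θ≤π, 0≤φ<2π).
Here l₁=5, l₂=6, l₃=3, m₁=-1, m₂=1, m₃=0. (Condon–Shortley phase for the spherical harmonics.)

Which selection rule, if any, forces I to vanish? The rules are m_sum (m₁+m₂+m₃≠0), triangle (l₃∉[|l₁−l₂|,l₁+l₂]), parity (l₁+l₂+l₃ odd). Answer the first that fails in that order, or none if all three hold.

none

azimuthal sum: -1 + 1 + 0 = 0  ✓
1 ≤ 3 ≤ 11 (triangle on l)  ✓
L = 5 + 6 + 3 = 14 (even)  ✓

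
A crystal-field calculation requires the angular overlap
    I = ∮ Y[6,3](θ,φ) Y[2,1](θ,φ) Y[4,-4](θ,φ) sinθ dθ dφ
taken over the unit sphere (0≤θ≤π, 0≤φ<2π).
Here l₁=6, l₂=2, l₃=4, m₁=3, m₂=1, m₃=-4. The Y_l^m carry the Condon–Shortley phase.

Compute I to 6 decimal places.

Rules hold: Σm=0, L=12 even, 4≤4≤8.
N = 13·5·9 = 585
Δ = 4!·8!·0!/13! = 1/6435
Racah Σ t=2..2: t=2:+1/2304 = 1/2304
⇒ 3j(6 2 4; 0 0 0)² = 5/143, sgn +1
Racah Σ t=3..3: t=3:−1/241920 = -1/241920
⇒ 3j(6 2 4; 3 1 -4)² = 1/715, sgn -1
4πI² = N·(3j₀)²·(3jₘ)² = 45/1573
I = -1·√(0.0286078/4π) = -0.04771303

-0.047713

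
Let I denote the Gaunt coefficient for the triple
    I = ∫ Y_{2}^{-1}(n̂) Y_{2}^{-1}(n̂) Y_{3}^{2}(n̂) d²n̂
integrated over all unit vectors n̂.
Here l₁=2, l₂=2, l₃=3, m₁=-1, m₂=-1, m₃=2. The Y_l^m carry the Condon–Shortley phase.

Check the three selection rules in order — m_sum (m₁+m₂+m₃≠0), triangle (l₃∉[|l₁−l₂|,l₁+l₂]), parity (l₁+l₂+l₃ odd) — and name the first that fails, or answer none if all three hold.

parity

azimuthal sum: -1 − 1 + 2 = 0  ✓
0 ≤ 3 ≤ 4 (triangle on l)  ✓
L = 2 + 2 + 3 = 7 (odd)  ✗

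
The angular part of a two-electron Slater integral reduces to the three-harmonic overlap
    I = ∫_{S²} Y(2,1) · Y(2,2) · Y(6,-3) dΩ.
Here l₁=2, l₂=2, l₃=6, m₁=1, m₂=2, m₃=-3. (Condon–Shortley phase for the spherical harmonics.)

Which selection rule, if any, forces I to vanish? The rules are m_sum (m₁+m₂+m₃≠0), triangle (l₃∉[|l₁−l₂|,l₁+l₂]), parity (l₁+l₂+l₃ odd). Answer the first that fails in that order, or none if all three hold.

m₁+m₂+m₃ = 1 + 2 − 3 = 0  ✓
triangle: |2−2|=0 ≤ l₃=6 ≤ 2+2=4  ✗
parity: l₁+l₂+l₃ = 10 is even

triangle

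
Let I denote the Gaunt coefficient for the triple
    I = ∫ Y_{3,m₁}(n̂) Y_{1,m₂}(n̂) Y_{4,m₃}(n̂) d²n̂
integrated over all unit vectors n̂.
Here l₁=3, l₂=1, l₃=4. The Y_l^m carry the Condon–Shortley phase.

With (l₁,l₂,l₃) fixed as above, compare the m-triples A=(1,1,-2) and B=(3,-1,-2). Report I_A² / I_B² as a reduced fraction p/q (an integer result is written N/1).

15/1

l's match ⇒ only the (l;m) 3-j factors differ between A and B.
A: triangle coeff Δ(3,1,4) = 1/252; Σ_t [0,0]: t=0:+1/96 = 1/96; (3j)²=5/84 [(3 1 4; 1 1 -2)], sign=+1
B: triangle coeff Δ(3,1,4) = 1/252; Σ_t [0,0]: t=0:+1/1440 = 1/1440; (3j)²=1/252 [(3 1 4; 3 -1 -2)], sign=+1
I_A²/I_B² = (5/84)/(1/252) = 15/1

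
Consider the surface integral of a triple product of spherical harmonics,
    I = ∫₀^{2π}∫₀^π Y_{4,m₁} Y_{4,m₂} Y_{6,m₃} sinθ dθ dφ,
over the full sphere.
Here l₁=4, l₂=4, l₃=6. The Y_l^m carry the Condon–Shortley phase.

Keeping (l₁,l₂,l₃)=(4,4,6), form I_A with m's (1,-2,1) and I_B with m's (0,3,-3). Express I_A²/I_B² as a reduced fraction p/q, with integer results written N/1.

63/100

l's match ⇒ only the (l;m) 3-j factors differ between A and B.
A: triangle coeff Δ(4,4,6) = 1/1261260; Σ_t [0,2]: t=0:+1/3456 t=1:−1/5760 t=2:+1/172800 = 7/57600; (3j)²=21/2860 [(4 4 6; 1 -2 1)], sign=-1
B: triangle coeff Δ(4,4,6) = 1/1261260; Σ_t [1,2]: t=1:−1/25920 t=2:+1/11520 = 1/20736; (3j)²=5/429 [(4 4 6; 0 3 -3)], sign=-1
I_A²/I_B² = (21/2860)/(5/429) = 63/100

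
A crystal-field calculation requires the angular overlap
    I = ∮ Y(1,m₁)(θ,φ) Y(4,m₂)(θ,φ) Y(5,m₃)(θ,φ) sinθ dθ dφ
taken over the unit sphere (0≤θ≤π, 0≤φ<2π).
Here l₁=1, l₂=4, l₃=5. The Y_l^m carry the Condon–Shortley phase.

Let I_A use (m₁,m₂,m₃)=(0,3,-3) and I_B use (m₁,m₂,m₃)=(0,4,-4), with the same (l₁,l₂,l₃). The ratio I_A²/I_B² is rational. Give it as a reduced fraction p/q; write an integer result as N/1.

16/9

l's match ⇒ only the (l;m) 3-j factors differ between A and B.
A: triangle coeff Δ(1,4,5) = 1/495; Σ_t [0,0]: t=0:+1/5040 = 1/5040; (3j)²=16/495 [(1 4 5; 0 3 -3)], sign=+1
B: triangle coeff Δ(1,4,5) = 1/495; Σ_t [0,0]: t=0:+1/40320 = 1/40320; (3j)²=1/55 [(1 4 5; 0 4 -4)], sign=-1
I_A²/I_B² = (16/495)/(1/55) = 16/9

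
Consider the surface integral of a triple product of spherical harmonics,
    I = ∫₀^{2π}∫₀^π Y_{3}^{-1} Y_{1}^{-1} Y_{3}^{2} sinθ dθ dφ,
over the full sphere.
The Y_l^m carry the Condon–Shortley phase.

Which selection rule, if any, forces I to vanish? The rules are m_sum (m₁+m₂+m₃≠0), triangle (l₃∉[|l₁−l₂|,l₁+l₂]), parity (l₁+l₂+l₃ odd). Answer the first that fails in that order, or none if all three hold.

m₁+m₂+m₃ = -1 − 1 + 2 = 0  ✓
triangle: |3−1|=2 ≤ l₃=3 ≤ 3+1=4  ✓
parity: l₁+l₂+l₃ = 7 is odd  ✗

parity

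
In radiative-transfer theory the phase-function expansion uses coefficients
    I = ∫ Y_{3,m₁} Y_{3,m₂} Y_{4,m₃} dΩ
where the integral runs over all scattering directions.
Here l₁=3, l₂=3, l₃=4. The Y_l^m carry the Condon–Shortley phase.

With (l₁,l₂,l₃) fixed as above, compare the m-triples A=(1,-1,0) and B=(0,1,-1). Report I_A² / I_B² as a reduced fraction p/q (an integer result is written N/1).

1/15

l's match ⇒ only the (l;m) 3-j factors differ between A and B.
A: triangle coeff Δ(3,3,4) = 1/34650; Σ_t [0,2]: t=0:+1/32 t=1:−1/36 t=2:+1/1152 = 5/1152; (3j)²=1/1386 [(3 3 4; 1 -1 0)], sign=+1
B: triangle coeff Δ(3,3,4) = 1/34650; Σ_t [0,2]: t=0:+1/288 t=1:−1/24 t=2:+1/48 = -5/288; (3j)²=5/462 [(3 3 4; 0 1 -1)], sign=+1
I_A²/I_B² = (1/1386)/(5/462) = 1/15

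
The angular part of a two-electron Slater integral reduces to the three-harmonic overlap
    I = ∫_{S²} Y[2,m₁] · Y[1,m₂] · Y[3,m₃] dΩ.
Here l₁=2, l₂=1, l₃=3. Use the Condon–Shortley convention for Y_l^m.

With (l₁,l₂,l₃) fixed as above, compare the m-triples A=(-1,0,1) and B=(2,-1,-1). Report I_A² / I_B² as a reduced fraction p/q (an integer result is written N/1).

8/1

l's match ⇒ only the (l;m) 3-j factors differ between A and B.
A: triangle coeff Δ(2,1,3) = 1/105; Σ_t [0,0]: t=0:+1/6 = 1/6; (3j)²=8/105 [(2 1 3; -1 0 1)], sign=+1
B: triangle coeff Δ(2,1,3) = 1/105; Σ_t [0,0]: t=0:+1/48 = 1/48; (3j)²=1/105 [(2 1 3; 2 -1 -1)], sign=+1
I_A²/I_B² = (8/105)/(1/105) = 8/1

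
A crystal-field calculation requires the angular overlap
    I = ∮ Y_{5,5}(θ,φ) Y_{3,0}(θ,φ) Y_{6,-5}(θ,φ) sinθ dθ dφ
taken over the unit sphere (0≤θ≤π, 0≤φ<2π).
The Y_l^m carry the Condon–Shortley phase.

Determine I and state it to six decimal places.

m-sum 0 ✓  L=14 even ✓  2≤6≤8 ✓
Π(2lᵢ+1) = 11×7×13 = 1001
triangle coeff Δ(5,3,6) = 1/675675
Σ_t [0,2]: t=0:+1/8640 t=1:−1/2304 t=2:+1/8640 = -7/34560
(3j)²=7/429 [(5 3 6; 0 0 0)], sign=-1
Σ_t [0,0]: t=0:+1/483840 = 1/483840
(3j)²=3/91 [(5 3 6; 5 0 -5)], sign=-1
⇒ 4πI² = 7/13
I = (+1)√(7/13/(4π)) = 0.20700098

0.207001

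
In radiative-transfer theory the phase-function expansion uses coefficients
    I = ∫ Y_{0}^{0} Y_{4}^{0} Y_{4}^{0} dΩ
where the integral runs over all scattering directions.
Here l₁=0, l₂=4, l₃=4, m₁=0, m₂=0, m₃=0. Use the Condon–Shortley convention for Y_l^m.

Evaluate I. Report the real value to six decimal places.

0.282095

Rules hold: Σm=0, L=8 even, 4≤4≤4.
N = 1·9·9 = 81
Δ = 0!·0!·8!/9! = 1/9
Racah Σ t=0..0: t=0:+1/576 = 1/576
⇒ 3j(0 4 4; 0 0 0)² = 1/9, sgn +1
(m-triple is (0,0,0) — same symbol as above.)
4πI² = N·(3j₀)²·(3jₘ)² = 1/1
I = +1·√(1/4π) = 0.28209479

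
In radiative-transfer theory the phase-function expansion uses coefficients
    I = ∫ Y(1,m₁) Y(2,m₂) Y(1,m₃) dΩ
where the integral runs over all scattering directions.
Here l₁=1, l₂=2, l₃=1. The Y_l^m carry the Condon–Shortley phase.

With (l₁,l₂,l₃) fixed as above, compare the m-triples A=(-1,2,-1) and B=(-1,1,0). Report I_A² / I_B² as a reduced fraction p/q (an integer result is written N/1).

2/1

l's match ⇒ only the (l;m) 3-j factors differ between A and B.
A: triangle coeff Δ(1,2,1) = 1/30; Σ_t [2,2]: t=2:+1/4 = 1/4; (3j)²=1/5 [(1 2 1; -1 2 -1)], sign=+1
B: triangle coeff Δ(1,2,1) = 1/30; Σ_t [2,2]: t=2:+1/2 = 1/2; (3j)²=1/10 [(1 2 1; -1 1 0)], sign=-1
I_A²/I_B² = (1/5)/(1/10) = 2/1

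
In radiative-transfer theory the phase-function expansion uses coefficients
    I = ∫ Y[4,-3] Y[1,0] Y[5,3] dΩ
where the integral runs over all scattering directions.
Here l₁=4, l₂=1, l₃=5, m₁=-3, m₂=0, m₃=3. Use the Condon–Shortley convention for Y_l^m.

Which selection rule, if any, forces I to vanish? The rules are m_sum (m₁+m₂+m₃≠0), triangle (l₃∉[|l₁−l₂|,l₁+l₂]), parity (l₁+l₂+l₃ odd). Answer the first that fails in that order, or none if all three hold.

azimuthal sum: -3 + 0 + 3 = 0  ✓
3 ≤ 5 ≤ 5 (triangle on l)  ✓
L = 4 + 1 + 5 = 10 (even)  ✓

none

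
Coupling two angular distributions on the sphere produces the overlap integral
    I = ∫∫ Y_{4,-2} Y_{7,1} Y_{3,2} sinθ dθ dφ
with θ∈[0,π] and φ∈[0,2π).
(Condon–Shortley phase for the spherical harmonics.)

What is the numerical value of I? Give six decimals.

-2 + 1 + 2 = 1 ≠ 0: azimuthal integral kills it; I = 0

0.000000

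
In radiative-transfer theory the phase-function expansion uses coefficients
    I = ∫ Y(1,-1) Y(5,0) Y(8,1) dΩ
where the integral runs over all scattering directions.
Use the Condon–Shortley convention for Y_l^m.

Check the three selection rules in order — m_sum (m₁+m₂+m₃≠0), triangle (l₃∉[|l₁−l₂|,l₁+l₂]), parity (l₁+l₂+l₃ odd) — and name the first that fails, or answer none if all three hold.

Σmᵢ = 0  ✓
l₃∈[|l₁−l₂|,l₁+l₂]=[4,6], have l₃=8  ✗
Σlᵢ = 14 ⇒ even

triangle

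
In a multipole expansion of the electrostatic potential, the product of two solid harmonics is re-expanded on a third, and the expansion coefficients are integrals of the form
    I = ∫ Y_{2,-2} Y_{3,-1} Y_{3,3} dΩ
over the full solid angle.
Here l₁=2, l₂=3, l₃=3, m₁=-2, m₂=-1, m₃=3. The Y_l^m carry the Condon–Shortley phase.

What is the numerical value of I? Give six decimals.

0.132981

Checks pass: Σm=0; 8 even; l₃=3∈[1,5].
(2·2+1)(2·3+1)(2·3+1) = 245
Δ: 2! 2! 4! / 9! → 1/3780
sum: t=0:+1/24 t=1:−1/4 t=2:+1/24 = -1/6
3j²(2 3 3; 0 0 0) = Δ·Π!·Σ² = 4/105  (sign +1)
sum: t=2:+1/96 = 1/96
3j²(2 3 3; -2 -1 3) = Δ·Π!·Σ² = 1/42  (sign +1)
combine: 4πI² = 245·4/105·1/42 = 2/9
take √, sign +1: I = 0.13298076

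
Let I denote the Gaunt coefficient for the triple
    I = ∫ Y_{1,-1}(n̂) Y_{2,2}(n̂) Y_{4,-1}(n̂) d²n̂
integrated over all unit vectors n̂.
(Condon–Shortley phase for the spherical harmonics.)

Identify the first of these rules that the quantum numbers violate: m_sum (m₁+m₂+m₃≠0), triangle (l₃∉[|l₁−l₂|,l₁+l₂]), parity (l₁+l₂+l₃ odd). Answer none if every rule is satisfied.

triangle

m₁+m₂+m₃ = -1 + 2 − 1 = 0  ✓
triangle: |1−2|=1 ≤ l₃=4 ≤ 1+2=3  ✗
parity: l₁+l₂+l₃ = 7 is odd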